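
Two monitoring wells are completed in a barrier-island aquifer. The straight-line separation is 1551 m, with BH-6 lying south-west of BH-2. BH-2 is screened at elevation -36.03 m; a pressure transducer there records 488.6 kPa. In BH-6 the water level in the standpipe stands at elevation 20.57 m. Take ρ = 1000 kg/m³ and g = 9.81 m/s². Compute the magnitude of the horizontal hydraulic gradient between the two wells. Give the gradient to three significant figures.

i ≈ 0.00438

Pressure head at BH-2: ψ = P/(ρg) = 488.6×1000 / (1000 × 9.81) = 49.81 m.
Total head at BH-2: h = z + ψ = -36.03 + 49.81 = 13.78 m.
Total head at BH-6: h = 20.57 m (water level in the piezometer is the total head).
Head difference: h(BH-2) − h(BH-6) = 13.78 − 20.57 = -6.79 m.
Hydraulic gradient: i = |Δh| / L = 6.79 / 1551 = 0.00438.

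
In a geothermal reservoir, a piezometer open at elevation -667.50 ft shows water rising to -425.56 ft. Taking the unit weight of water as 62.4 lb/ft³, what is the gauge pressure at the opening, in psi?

Pressure head ψ = h − z = -425.56 − (-667.50) = 241.94 ft.
P = γ·ψ / 144 = 62.4 × 241.94 / 144 = 105 psi.

P ≈ 105 psi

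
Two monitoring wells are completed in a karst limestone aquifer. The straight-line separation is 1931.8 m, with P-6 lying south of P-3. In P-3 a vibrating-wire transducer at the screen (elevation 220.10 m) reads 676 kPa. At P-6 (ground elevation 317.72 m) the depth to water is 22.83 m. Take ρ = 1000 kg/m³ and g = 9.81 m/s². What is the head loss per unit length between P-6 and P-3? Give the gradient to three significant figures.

i ≈ 0.00304 m/m

Pressure head at P-3: ψ = P/(ρg) = 676×1000 / (1000 × 9.81) = 68.91 m.
Total head at P-3: h = z + ψ = 220.10 + 68.91 = 289.01 m.
Total head at P-6: h = 317.72 − 22.83 = 294.89 m.
Head difference: h(P-3) − h(P-6) = 289.01 − 294.89 = -5.88 m.
Hydraulic gradient: i = |Δh| / L = 5.88 / 1931.8 = 0.00304.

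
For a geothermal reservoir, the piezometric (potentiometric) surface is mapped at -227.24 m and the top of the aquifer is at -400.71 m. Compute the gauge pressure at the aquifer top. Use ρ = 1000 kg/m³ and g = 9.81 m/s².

Pressure head at the aquifer top: ψ = h − z = -227.24 − (-400.71) = 173.47 m.
P = ρgψ = 1000 × 9.81 × 173.47 = 1701741 Pa ≈ 1700 kPa.

P ≈ 1700 kPa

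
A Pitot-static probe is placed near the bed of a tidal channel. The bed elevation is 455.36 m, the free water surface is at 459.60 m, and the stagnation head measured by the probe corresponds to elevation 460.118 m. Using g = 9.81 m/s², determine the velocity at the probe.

v ≈ 3.19 m/s

Near the bed, under hydrostatic conditions, the piezometric head (z + ψ) equals the free-surface elevation, 459.60 m.
Velocity head = total − piezometric = 460.118 − 459.60 = 0.518 m.
v = √(2g·h_v) = √(2 × 9.81 × 0.518) = 3.19 m/s.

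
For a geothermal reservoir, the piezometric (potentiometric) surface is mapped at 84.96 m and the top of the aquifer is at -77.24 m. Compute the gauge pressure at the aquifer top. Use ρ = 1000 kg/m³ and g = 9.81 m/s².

P ≈ 1590 kPa

Pressure head at the aquifer top: ψ = h − z = 84.96 − (-77.24) = 162.20 m.
P = ρgψ = 1000 × 9.81 × 162.20 = 1591182 Pa ≈ 1590 kPa.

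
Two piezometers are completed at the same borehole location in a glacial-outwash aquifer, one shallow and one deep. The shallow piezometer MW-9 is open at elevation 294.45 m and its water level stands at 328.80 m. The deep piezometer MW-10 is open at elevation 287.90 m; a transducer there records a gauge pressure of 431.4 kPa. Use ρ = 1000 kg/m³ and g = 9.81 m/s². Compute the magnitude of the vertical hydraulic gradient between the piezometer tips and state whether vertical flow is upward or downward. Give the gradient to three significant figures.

|i_v| ≈ 0.470; vertical flow is upward

Total head at MW-9: h = 328.80 m (water level in the standpipe).
Pressure head at MW-10: ψ = P/(ρg) = 431.4×1000 / (1000 × 9.81) = 43.98 m.
Total head at MW-10: h = z + ψ = 287.90 + 43.98 = 331.88 m.
Δh = h(MW-9) − h(MW-10) = 328.80 − 331.88 = -3.08 m.
Vertical separation Δz = 294.45 − 287.90 = 6.55 m.
|i_v| = |Δh| / Δz = 3.08 / 6.55 = 0.470.
Head is higher in the deep piezometer, so vertical flow is upward (discharge condition).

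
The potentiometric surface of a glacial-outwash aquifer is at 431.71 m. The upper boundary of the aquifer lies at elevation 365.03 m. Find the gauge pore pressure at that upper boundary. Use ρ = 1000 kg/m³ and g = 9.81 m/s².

P ≈ 654 kPa

Pressure head at the aquifer top: ψ = h − z = 431.71 − 365.03 = 66.68 m.
P = ρgψ = 1000 × 9.81 × 66.68 = 654131 Pa ≈ 654 kPa.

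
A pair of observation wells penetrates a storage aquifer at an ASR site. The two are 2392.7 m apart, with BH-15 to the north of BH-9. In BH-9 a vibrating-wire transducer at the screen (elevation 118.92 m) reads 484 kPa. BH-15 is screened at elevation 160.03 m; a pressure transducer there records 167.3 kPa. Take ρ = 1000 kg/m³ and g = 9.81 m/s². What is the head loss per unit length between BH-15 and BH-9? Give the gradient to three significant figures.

Pressure head at BH-9: ψ = P/(ρg) = 484×1000 / (1000 × 9.81) = 49.34 m.
Total head at BH-9: h = z + ψ = 118.92 + 49.34 = 168.26 m.
Pressure head at BH-15: ψ = P/(ρg) = 167.3×1000 / (1000 × 9.81) = 17.05 m.
Total head at BH-15: h = z + ψ = 160.03 + 17.05 = 177.08 m.
Head difference: h(BH-9) − h(BH-15) = 168.26 − 177.08 = -8.82 m.
Hydraulic gradient: i = |Δh| / L = 8.82 / 2392.7 = 0.00369.

i ≈ 0.00369 m/m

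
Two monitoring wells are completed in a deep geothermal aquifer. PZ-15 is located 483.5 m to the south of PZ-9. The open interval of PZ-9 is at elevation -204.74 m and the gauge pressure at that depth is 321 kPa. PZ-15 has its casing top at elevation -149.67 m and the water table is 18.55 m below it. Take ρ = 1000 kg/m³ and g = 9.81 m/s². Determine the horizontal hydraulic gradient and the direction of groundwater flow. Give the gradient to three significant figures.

Pressure head at PZ-9: ψ = P/(ρg) = 321×1000 / (1000 × 9.81) = 32.72 m.
Total head at PZ-9: h = z + ψ = -204.74 + 32.72 = -172.02 m.
Total head at PZ-15: h = -149.67 − 18.55 = -168.22 m.
Head difference: h(PZ-9) − h(PZ-15) = -172.02 − (-168.22) = -3.80 m.
Hydraulic gradient: i = |Δh| / L = 3.80 / 483.5 = 0.00786.
Flow is from higher to lower head: from PZ-15 toward PZ-9, i.e. toward the north.

i ≈ 0.00786; groundwater flows toward the north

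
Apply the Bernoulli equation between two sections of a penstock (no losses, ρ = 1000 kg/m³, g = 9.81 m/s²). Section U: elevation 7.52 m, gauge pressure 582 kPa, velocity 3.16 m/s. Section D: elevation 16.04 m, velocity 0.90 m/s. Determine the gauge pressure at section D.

Pressure head at U: ψ₁ = P₁/(ρg) = 582×1000 / (1000 × 9.81) = 59.33 m.
Velocity heads: v₁²/2g = 3.16²/19.62 = 0.509 m; v₂²/2g = 0.90²/19.62 = 0.041 m.
Total head H = z₁ + ψ₁ + v₁²/2g = 7.52 + 59.33 + 0.509 = 67.36 m.
ψ₂ = H − z₂ − v₂²/2g = 67.36 − 16.04 − 0.041 = 51.28 m.
P₂ = ρgψ₂ = 1000 × 9.81 × 51.28 ≈ 503 kPa.

P₂ ≈ 503 kPa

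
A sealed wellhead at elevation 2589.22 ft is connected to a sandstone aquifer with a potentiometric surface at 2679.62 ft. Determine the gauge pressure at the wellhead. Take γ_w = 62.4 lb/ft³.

P ≈ 39.2 psi

Head above the cap: Δh = 2679.62 − 2589.22 = 90.40 ft.
P = γΔh/144 = 62.4 × 90.40 / 144 = 39.2 psi.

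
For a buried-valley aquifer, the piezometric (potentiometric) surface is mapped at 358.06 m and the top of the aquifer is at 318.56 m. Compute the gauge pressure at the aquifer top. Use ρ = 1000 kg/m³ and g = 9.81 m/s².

P ≈ 387 kPa

Pressure head at the aquifer top: ψ = h − z = 358.06 − 318.56 = 39.50 m.
P = ρgψ = 1000 × 9.81 × 39.50 = 387495 Pa ≈ 387 kPa.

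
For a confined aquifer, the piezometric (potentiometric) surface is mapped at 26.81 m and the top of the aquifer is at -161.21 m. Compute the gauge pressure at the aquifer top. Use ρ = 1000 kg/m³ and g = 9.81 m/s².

P ≈ 1840 kPa

Pressure head at the aquifer top: ψ = h − z = 26.81 − (-161.21) = 188.02 m.
P = ρgψ = 1000 × 9.81 × 188.02 = 1844476 Pa ≈ 1840 kPa.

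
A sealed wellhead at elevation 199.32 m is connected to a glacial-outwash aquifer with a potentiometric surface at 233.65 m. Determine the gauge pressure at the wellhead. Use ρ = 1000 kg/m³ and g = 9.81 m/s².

P ≈ 337 kPa

Head above the cap: Δh = 233.65 − 199.32 = 34.33 m.
P = ρgΔh = 1000 × 9.81 × 34.33 = 336777 Pa ≈ 337 kPa.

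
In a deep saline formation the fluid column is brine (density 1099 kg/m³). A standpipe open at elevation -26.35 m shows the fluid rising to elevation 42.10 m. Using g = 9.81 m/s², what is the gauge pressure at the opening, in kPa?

Pressure head ψ = h − z = 42.10 − (-26.35) = 68.45 m.
P = ρgψ = 1099 × 9.81 × 68.45 = 737972 Pa ≈ 738 kPa.

P ≈ 738 kPa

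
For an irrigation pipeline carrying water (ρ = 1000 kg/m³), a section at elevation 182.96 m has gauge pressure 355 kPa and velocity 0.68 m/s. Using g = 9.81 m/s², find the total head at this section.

h ≈ 219.17 m

Pressure head ψ = P/(ρg) = 355×1000 / (1000 × 9.81) = 36.19 m.
Velocity head = v²/(2g) = 0.68² / (2 × 9.81) = 0.024 m.
h = z + ψ + v²/(2g) = 182.96 + 36.19 + 0.024 = 219.17 m.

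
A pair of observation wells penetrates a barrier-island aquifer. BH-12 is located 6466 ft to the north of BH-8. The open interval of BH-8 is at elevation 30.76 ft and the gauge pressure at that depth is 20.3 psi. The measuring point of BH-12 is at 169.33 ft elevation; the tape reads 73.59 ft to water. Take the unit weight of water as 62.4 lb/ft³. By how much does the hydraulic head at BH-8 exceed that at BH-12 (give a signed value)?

Δh ≈ -18.13 ft

Pressure head at BH-8: ψ = 144·P/γ = 144 × 20.3 / 62.4 = 46.85 ft.
Total head at BH-8: h = z + ψ = 30.76 + 46.85 = 77.61 ft.
Total head at BH-12: h = 169.33 − 73.59 = 95.74 ft.
Head difference: h(BH-8) − h(BH-12) = 77.61 − 95.74 = -18.13 ft.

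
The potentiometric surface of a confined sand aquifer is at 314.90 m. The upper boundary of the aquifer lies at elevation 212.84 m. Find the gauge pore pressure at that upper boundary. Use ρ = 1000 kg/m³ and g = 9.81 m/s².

P ≈ 1000 kPa

Pressure head at the aquifer top: ψ = h − z = 314.90 − 212.84 = 102.06 m.
P = ρgψ = 1000 × 9.81 × 102.06 = 1001209 Pa ≈ 1000 kPa.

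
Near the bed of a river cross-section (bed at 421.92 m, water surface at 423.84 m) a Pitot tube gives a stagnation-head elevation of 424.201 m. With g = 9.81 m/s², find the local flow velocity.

Near the bed, under hydrostatic conditions, the piezometric head (z + ψ) equals the free-surface elevation, 423.84 m.
Velocity head = total − piezometric = 424.201 − 423.84 = 0.361 m.
v = √(2g·h_v) = √(2 × 9.81 × 0.361) = 2.66 m/s.

v ≈ 2.66 m/s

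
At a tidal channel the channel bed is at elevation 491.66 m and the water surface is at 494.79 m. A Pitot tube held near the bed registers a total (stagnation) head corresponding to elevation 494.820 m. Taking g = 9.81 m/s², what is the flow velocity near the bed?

Near the bed, under hydrostatic conditions, the piezometric head (z + ψ) equals the free-surface elevation, 494.79 m.
Velocity head = total − piezometric = 494.820 − 494.79 = 0.030 m.
v = √(2g·h_v) = √(2 × 9.81 × 0.030) = 0.767 m/s.

v ≈ 0.767 m/s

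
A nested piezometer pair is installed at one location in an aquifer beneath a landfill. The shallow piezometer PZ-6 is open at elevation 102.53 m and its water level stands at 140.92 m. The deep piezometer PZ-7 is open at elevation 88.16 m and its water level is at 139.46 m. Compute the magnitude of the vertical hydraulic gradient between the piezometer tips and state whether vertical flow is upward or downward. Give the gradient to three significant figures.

|i_v| ≈ 0.102; vertical flow is downward

Total head at PZ-6: h = 140.92 m (water level in the standpipe).
Total head at PZ-7: h = 139.46 m.
Δh = h(PZ-6) − h(PZ-7) = 140.92 − 139.46 = 1.46 m.
Vertical separation Δz = 102.53 − 88.16 = 14.37 m.
|i_v| = |Δh| / Δz = 1.46 / 14.37 = 0.102.
Head is higher in the shallow piezometer, so vertical flow is downward (recharge condition).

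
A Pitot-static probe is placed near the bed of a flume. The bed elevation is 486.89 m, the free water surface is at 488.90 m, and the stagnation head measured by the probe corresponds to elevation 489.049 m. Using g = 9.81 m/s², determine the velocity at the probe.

v ≈ 1.71 m/s

Near the bed, under hydrostatic conditions, the piezometric head (z + ψ) equals the free-surface elevation, 488.90 m.
Velocity head = total − piezometric = 489.049 − 488.90 = 0.149 m.
v = √(2g·h_v) = √(2 × 9.81 × 0.149) = 1.71 m/s.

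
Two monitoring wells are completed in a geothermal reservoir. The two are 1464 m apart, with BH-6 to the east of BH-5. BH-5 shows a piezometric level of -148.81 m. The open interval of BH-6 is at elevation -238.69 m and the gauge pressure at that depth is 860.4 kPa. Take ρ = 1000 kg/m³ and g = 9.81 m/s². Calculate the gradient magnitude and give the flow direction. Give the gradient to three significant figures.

Total head at BH-5: h = -148.81 m (water level in the piezometer is the total head).
Pressure head at BH-6: ψ = P/(ρg) = 860.4×1000 / (1000 × 9.81) = 87.71 m.
Total head at BH-6: h = z + ψ = -238.69 + 87.71 = -150.98 m.
Head difference: h(BH-5) − h(BH-6) = -148.81 − (-150.98) = 2.17 m.
Hydraulic gradient: i = |Δh| / L = 2.17 / 1464 = 0.00148.
Flow is from higher to lower head: from BH-5 toward BH-6, i.e. toward the east.

i ≈ 0.00148; groundwater flows toward the east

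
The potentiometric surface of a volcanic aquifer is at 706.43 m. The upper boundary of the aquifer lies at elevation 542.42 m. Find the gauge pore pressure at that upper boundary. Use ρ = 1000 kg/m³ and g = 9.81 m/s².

P ≈ 1610 kPa

Pressure head at the aquifer top: ψ = h − z = 706.43 − 542.42 = 164.01 m.
P = ρgψ = 1000 × 9.81 × 164.01 = 1608938 Pa ≈ 1610 kPa.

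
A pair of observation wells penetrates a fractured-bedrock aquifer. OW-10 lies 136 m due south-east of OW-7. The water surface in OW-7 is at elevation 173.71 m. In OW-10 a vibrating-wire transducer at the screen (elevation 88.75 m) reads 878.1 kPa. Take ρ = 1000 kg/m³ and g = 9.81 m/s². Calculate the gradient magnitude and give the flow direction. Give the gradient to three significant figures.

i ≈ 0.0335; groundwater flows toward the north-west

Total head at OW-7: h = 173.71 m (water level in the piezometer is the total head).
Pressure head at OW-10: ψ = P/(ρg) = 878.1×1000 / (1000 × 9.81) = 89.51 m.
Total head at OW-10: h = z + ψ = 88.75 + 89.51 = 178.26 m.
Head difference: h(OW-7) − h(OW-10) = 173.71 − 178.26 = -4.55 m.
Hydraulic gradient: i = |Δh| / L = 4.55 / 136 = 0.0335.
Flow is from higher to lower head: from OW-10 toward OW-7, i.e. toward the north-west.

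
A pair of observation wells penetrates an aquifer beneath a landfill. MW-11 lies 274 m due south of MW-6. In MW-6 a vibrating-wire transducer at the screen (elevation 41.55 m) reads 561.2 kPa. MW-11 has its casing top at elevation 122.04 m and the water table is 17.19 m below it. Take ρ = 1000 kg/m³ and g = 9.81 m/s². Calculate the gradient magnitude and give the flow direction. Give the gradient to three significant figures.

i ≈ 0.0222; groundwater flows toward the north

Pressure head at MW-6: ψ = P/(ρg) = 561.2×1000 / (1000 × 9.81) = 57.21 m.
Total head at MW-6: h = z + ψ = 41.55 + 57.21 = 98.76 m.
Total head at MW-11: h = 122.04 − 17.19 = 104.85 m.
Head difference: h(MW-6) − h(MW-11) = 98.76 − 104.85 = -6.09 m.
Hydraulic gradient: i = |Δh| / L = 6.09 / 274 = 0.0222.
Flow is from higher to lower head: from MW-11 toward MW-6, i.e. toward the north.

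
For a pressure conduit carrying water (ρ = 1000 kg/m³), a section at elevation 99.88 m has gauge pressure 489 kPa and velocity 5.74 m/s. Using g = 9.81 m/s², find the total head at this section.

Pressure head ψ = P/(ρg) = 489×1000 / (1000 × 9.81) = 49.85 m.
Velocity head = v²/(2g) = 5.74² / (2 × 9.81) = 1.679 m.
h = z + ψ + v²/(2g) = 99.88 + 49.85 + 1.679 = 151.41 m.

h ≈ 151.41 m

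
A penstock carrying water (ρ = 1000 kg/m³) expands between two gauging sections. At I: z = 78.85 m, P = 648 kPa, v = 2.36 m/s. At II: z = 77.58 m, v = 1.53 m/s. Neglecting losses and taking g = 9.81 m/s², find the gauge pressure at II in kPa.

Pressure head at I: ψ₁ = P₁/(ρg) = 648×1000 / (1000 × 9.81) = 66.06 m.
Velocity heads: v₁²/2g = 2.36²/19.62 = 0.284 m; v₂²/2g = 1.53²/19.62 = 0.119 m.
Total head H = z₁ + ψ₁ + v₁²/2g = 78.85 + 66.06 + 0.284 = 145.19 m.
ψ₂ = H − z₂ − v₂²/2g = 145.19 − 77.58 − 0.119 = 67.49 m.
P₂ = ρgψ₂ = 1000 × 9.81 × 67.49 ≈ 662 kPa.

P₂ ≈ 662 kPa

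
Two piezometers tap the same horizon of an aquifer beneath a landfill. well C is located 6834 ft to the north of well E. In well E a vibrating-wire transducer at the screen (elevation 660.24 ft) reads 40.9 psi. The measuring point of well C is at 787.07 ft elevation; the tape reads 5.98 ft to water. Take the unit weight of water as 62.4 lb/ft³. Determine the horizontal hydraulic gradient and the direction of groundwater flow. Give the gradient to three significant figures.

i ≈ 0.00387; groundwater flows toward the south

Pressure head at well E: ψ = 144·P/γ = 144 × 40.9 / 62.4 = 94.38 ft.
Total head at well E: h = z + ψ = 660.24 + 94.38 = 754.62 ft.
Total head at well C: h = 787.07 − 5.98 = 781.09 ft.
Head difference: h(well E) − h(well C) = 754.62 − 781.09 = -26.47 ft.
Hydraulic gradient: i = |Δh| / L = 26.47 / 6834 = 0.00387.
Flow is from higher to lower head: from well C toward well E, i.e. toward the south.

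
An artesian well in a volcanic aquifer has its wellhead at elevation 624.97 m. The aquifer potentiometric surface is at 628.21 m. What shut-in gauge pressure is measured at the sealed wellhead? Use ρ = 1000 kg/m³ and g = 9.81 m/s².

Head above the cap: Δh = 628.21 − 624.97 = 3.24 m.
P = ρgΔh = 1000 × 9.81 × 3.24 = 31784 Pa ≈ 31.8 kPa.

P ≈ 31.8 kPa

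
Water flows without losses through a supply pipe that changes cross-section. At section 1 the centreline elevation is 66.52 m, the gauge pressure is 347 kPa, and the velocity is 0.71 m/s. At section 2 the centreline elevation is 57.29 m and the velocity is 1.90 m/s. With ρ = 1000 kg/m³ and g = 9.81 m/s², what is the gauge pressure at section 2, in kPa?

P₂ ≈ 436 kPa

Pressure head at 1: ψ₁ = P₁/(ρg) = 347×1000 / (1000 × 9.81) = 35.37 m.
Velocity heads: v₁²/2g = 0.71²/19.62 = 0.026 m; v₂²/2g = 1.90²/19.62 = 0.184 m.
Total head H = z₁ + ψ₁ + v₁²/2g = 66.52 + 35.37 + 0.026 = 101.92 m.
ψ₂ = H − z₂ − v₂²/2g = 101.92 − 57.29 − 0.184 = 44.45 m.
P₂ = ρgψ₂ = 1000 × 9.81 × 44.45 ≈ 436 kPa.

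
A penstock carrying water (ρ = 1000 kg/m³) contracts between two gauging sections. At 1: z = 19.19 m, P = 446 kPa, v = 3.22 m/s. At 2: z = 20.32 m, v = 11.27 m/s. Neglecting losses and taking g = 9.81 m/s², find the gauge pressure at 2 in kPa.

P₂ ≈ 377 kPa

Pressure head at 1: ψ₁ = P₁/(ρg) = 446×1000 / (1000 × 9.81) = 45.46 m.
Velocity heads: v₁²/2g = 3.22²/19.62 = 0.528 m; v₂²/2g = 11.27²/19.62 = 6.474 m.
Total head H = z₁ + ψ₁ + v₁²/2g = 19.19 + 45.46 + 0.528 = 65.18 m.
ψ₂ = H − z₂ − v₂²/2g = 65.18 − 20.32 − 6.474 = 38.39 m.
P₂ = ρgψ₂ = 1000 × 9.81 × 38.39 ≈ 377 kPa.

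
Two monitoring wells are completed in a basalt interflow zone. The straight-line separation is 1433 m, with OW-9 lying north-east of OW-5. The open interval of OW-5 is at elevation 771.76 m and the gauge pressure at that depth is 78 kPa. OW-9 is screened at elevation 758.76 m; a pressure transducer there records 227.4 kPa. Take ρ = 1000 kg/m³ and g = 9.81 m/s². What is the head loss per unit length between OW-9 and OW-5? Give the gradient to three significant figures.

i ≈ 0.00156 m/m

Pressure head at OW-5: ψ = P/(ρg) = 78×1000 / (1000 × 9.81) = 7.95 m.
Total head at OW-5: h = z + ψ = 771.76 + 7.95 = 779.71 m.
Pressure head at OW-9: ψ = P/(ρg) = 227.4×1000 / (1000 × 9.81) = 23.18 m.
Total head at OW-9: h = z + ψ = 758.76 + 23.18 = 781.94 m.
Head difference: h(OW-5) − h(OW-9) = 779.71 − 781.94 = -2.23 m.
Hydraulic gradient: i = |Δh| / L = 2.23 / 1433 = 0.00156.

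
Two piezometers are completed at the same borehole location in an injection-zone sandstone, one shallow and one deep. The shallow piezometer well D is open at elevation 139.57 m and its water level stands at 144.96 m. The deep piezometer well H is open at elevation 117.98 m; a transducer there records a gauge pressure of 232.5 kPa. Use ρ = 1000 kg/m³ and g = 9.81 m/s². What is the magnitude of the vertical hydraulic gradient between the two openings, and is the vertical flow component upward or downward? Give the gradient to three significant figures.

|i_v| ≈ 0.152; vertical flow is downward

Total head at well D: h = 144.96 m (water level in the standpipe).
Pressure head at well H: ψ = P/(ρg) = 232.5×1000 / (1000 × 9.81) = 23.70 m.
Total head at well H: h = z + ψ = 117.98 + 23.70 = 141.68 m.
Δh = h(well D) − h(well H) = 144.96 − 141.68 = 3.28 m.
Vertical separation Δz = 139.57 − 117.98 = 21.59 m.
|i_v| = |Δh| / Δz = 3.28 / 21.59 = 0.152.
Head is higher in the shallow piezometer, so vertical flow is downward (recharge condition).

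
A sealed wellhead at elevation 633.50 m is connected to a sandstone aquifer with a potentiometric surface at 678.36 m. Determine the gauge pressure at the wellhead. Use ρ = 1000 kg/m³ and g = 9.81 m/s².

Head above the cap: Δh = 678.36 − 633.50 = 44.86 m.
P = ρgΔh = 1000 × 9.81 × 44.86 = 440077 Pa ≈ 440 kPa.

P ≈ 440 kPa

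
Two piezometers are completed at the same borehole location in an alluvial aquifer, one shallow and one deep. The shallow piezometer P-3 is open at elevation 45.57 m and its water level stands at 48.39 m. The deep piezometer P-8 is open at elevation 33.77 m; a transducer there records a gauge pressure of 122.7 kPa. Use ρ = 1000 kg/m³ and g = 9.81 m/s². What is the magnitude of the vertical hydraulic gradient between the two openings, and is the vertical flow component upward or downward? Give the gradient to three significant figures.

|i_v| ≈ 0.179; vertical flow is downward

Total head at P-3: h = 48.39 m (water level in the standpipe).
Pressure head at P-8: ψ = P/(ρg) = 122.7×1000 / (1000 × 9.81) = 12.51 m.
Total head at P-8: h = z + ψ = 33.77 + 12.51 = 46.28 m.
Δh = h(P-3) − h(P-8) = 48.39 − 46.28 = 2.11 m.
Vertical separation Δz = 45.57 − 33.77 = 11.80 m.
|i_v| = |Δh| / Δz = 2.11 / 11.80 = 0.179.
Head is higher in the shallow piezometer, so vertical flow is downward (recharge condition).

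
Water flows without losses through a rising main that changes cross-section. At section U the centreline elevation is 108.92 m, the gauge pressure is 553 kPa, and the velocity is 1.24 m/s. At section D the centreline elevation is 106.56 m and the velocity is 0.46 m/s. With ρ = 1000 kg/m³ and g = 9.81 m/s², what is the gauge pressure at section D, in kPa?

Pressure head at U: ψ₁ = P₁/(ρg) = 553×1000 / (1000 × 9.81) = 56.37 m.
Velocity heads: v₁²/2g = 1.24²/19.62 = 0.078 m; v₂²/2g = 0.46²/19.62 = 0.011 m.
Total head H = z₁ + ψ₁ + v₁²/2g = 108.92 + 56.37 + 0.078 = 165.37 m.
ψ₂ = H − z₂ − v₂²/2g = 165.37 − 106.56 − 0.011 = 58.80 m.
P₂ = ρgψ₂ = 1000 × 9.81 × 58.80 ≈ 577 kPa.

P₂ ≈ 577 kPa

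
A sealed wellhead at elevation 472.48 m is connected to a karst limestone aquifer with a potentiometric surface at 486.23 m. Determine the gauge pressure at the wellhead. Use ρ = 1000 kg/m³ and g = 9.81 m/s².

Head above the cap: Δh = 486.23 − 472.48 = 13.75 m.
P = ρgΔh = 1000 × 9.81 × 13.75 = 134888 Pa ≈ 135 kPa.

P ≈ 135 kPa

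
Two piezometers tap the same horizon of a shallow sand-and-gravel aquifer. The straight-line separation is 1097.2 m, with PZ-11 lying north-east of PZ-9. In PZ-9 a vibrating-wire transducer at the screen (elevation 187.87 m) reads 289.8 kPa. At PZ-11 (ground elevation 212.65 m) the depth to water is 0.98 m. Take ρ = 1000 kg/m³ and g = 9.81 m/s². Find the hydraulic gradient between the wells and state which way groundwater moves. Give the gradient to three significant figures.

Pressure head at PZ-9: ψ = P/(ρg) = 289.8×1000 / (1000 × 9.81) = 29.54 m.
Total head at PZ-9: h = z + ψ = 187.87 + 29.54 = 217.41 m.
Total head at PZ-11: h = 212.65 − 0.98 = 211.67 m.
Head difference: h(PZ-9) − h(PZ-11) = 217.41 − 211.67 = 5.74 m.
Hydraulic gradient: i = |Δh| / L = 5.74 / 1097.2 = 0.00523.
Flow is from higher to lower head: from PZ-9 toward PZ-11, i.e. toward the north-east.

i ≈ 0.00523; groundwater flows toward the north-east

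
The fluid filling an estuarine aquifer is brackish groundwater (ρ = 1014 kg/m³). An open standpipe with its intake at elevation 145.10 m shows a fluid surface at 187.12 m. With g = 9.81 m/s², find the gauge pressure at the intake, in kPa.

Pressure head ψ = h − z = 187.12 − 145.10 = 42.02 m.
P = ρgψ = 1014 × 9.81 × 42.02 = 417987 Pa ≈ 418 kPa.

P ≈ 418 kPa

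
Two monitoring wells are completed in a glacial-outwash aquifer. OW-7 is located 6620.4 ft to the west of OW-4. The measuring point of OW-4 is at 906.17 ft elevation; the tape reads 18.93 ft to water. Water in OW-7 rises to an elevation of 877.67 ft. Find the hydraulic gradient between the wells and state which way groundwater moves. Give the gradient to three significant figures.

Total head at OW-4: h = 906.17 − 18.93 = 887.24 ft.
Total head at OW-7: h = 877.67 ft (water level in the piezometer is the total head).
Head difference: h(OW-4) − h(OW-7) = 887.24 − 877.67 = 9.57 ft.
Hydraulic gradient: i = |Δh| / L = 9.57 / 6620.4 = 0.00145.
Flow is from higher to lower head: from OW-4 toward OW-7, i.e. toward the west.

i ≈ 0.00145; groundwater flows toward the west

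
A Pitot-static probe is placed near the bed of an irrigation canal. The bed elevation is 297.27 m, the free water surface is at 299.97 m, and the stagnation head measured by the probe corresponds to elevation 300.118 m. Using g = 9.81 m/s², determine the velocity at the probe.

Near the bed, under hydrostatic conditions, the piezometric head (z + ψ) equals the free-surface elevation, 299.97 m.
Velocity head = total − piezometric = 300.118 − 299.97 = 0.148 m.
v = √(2g·h_v) = √(2 × 9.81 × 0.148) = 1.70 m/s.

v ≈ 1.70 m/s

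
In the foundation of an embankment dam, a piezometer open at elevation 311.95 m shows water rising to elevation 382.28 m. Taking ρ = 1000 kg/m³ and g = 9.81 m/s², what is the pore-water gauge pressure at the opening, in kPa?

Pressure head ψ = h − z = 382.28 − 311.95 = 70.33 m.
P = ρgψ = 1000 × 9.81 × 70.33 = 689937 Pa ≈ 690 kPa.

P ≈ 690 kPa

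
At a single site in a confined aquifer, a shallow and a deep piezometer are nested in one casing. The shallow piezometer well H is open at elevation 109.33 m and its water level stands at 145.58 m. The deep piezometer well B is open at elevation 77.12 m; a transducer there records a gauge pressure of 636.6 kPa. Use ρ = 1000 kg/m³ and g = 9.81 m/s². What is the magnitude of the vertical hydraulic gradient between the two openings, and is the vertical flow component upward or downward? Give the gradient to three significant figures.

Total head at well H: h = 145.58 m (water level in the standpipe).
Pressure head at well B: ψ = P/(ρg) = 636.6×1000 / (1000 × 9.81) = 64.89 m.
Total head at well B: h = z + ψ = 77.12 + 64.89 = 142.01 m.
Δh = h(well H) − h(well B) = 145.58 − 142.01 = 3.57 m.
Vertical separation Δz = 109.33 − 77.12 = 32.21 m.
|i_v| = |Δh| / Δz = 3.57 / 32.21 = 0.111.
Head is higher in the shallow piezometer, so vertical flow is downward (recharge condition).

|i_v| ≈ 0.111; vertical flow is downward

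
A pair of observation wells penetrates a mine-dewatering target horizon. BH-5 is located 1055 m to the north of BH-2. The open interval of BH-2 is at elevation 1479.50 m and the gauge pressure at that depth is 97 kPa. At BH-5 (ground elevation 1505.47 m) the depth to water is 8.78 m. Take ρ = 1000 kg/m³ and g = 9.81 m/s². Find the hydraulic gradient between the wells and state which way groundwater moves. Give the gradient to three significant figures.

i ≈ 0.00692; groundwater flows toward the south

Pressure head at BH-2: ψ = P/(ρg) = 97×1000 / (1000 × 9.81) = 9.89 m.
Total head at BH-2: h = z + ψ = 1479.50 + 9.89 = 1489.39 m.
Total head at BH-5: h = 1505.47 − 8.78 = 1496.69 m.
Head difference: h(BH-2) − h(BH-5) = 1489.39 − 1496.69 = -7.30 m.
Hydraulic gradient: i = |Δh| / L = 7.30 / 1055 = 0.00692.
Flow is from higher to lower head: from BH-5 toward BH-2, i.e. toward the south.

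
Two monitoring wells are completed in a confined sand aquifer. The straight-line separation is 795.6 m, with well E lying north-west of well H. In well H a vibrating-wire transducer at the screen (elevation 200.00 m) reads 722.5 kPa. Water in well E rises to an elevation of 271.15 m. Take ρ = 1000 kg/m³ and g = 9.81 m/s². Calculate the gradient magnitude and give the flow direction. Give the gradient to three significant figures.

Pressure head at well H: ψ = P/(ρg) = 722.5×1000 / (1000 × 9.81) = 73.65 m.
Total head at well H: h = z + ψ = 200.00 + 73.65 = 273.65 m.
Total head at well E: h = 271.15 m (water level in the piezometer is the total head).
Head difference: h(well H) − h(well E) = 273.65 − 271.15 = 2.50 m.
Hydraulic gradient: i = |Δh| / L = 2.50 / 795.6 = 0.00314.
Flow is from higher to lower head: from well H toward well E, i.e. toward the north-west.

i ≈ 0.00314; groundwater flows toward the north-west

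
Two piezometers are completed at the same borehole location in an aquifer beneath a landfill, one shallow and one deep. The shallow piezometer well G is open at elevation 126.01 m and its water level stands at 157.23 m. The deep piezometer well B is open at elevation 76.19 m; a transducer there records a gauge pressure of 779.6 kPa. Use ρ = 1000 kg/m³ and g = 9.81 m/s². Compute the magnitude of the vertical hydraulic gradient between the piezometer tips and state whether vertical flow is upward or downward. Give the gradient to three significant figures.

|i_v| ≈ 0.0315; vertical flow is downward

Total head at well G: h = 157.23 m (water level in the standpipe).
Pressure head at well B: ψ = P/(ρg) = 779.6×1000 / (1000 × 9.81) = 79.47 m.
Total head at well B: h = z + ψ = 76.19 + 79.47 = 155.66 m.
Δh = h(well G) − h(well B) = 157.23 − 155.66 = 1.57 m.
Vertical separation Δz = 126.01 − 76.19 = 49.82 m.
|i_v| = |Δh| / Δz = 1.57 / 49.82 = 0.0315.
Head is higher in the shallow piezometer, so vertical flow is downward (recharge condition).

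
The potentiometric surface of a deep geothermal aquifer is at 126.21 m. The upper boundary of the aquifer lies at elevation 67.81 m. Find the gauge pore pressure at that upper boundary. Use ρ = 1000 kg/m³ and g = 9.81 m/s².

P ≈ 573 kPa

Pressure head at the aquifer top: ψ = h − z = 126.21 − 67.81 = 58.40 m.
P = ρgψ = 1000 × 9.81 × 58.40 = 572904 Pa ≈ 573 kPa.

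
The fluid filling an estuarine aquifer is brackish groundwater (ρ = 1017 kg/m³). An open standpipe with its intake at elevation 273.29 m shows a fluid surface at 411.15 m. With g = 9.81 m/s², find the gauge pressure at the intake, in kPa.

Pressure head ψ = h − z = 411.15 − 273.29 = 137.86 m.
P = ρgψ = 1017 × 9.81 × 137.86 = 1375398 Pa ≈ 1380 kPa.

P ≈ 1380 kPa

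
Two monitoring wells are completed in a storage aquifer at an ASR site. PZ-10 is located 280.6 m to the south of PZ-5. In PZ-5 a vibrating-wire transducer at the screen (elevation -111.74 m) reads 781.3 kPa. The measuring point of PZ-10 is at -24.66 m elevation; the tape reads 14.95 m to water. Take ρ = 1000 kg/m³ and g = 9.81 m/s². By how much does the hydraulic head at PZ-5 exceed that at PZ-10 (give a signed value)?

Δh ≈ 7.51 m

Pressure head at PZ-5: ψ = P/(ρg) = 781.3×1000 / (1000 × 9.81) = 79.64 m.
Total head at PZ-5: h = z + ψ = -111.74 + 79.64 = -32.10 m.
Total head at PZ-10: h = -24.66 − 14.95 = -39.61 m.
Head difference: h(PZ-5) − h(PZ-10) = -32.10 − (-39.61) = 7.51 m.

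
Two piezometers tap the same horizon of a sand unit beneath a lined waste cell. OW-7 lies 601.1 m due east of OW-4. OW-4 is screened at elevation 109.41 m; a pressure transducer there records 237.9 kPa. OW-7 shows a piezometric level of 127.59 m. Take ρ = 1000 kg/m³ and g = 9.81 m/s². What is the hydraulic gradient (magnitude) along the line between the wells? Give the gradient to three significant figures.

Pressure head at OW-4: ψ = P/(ρg) = 237.9×1000 / (1000 × 9.81) = 24.25 m.
Total head at OW-4: h = z + ψ = 109.41 + 24.25 = 133.66 m.
Total head at OW-7: h = 127.59 m (water level in the piezometer is the total head).
Head difference: h(OW-4) − h(OW-7) = 133.66 − 127.59 = 6.07 m.
Hydraulic gradient: i = |Δh| / L = 6.07 / 601.1 = 0.0101.

i ≈ 0.0101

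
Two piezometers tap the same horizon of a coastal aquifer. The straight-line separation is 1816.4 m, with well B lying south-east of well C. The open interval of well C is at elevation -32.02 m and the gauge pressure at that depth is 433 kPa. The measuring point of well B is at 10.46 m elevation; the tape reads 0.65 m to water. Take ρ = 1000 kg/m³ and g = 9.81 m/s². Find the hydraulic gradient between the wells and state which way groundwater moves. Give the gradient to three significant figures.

Pressure head at well C: ψ = P/(ρg) = 433×1000 / (1000 × 9.81) = 44.14 m.
Total head at well C: h = z + ψ = -32.02 + 44.14 = 12.12 m.
Total head at well B: h = 10.46 − 0.65 = 9.81 m.
Head difference: h(well C) − h(well B) = 12.12 − 9.81 = 2.31 m.
Hydraulic gradient: i = |Δh| / L = 2.31 / 1816.4 = 0.00127.
Flow is from higher to lower head: from well C toward well B, i.e. toward the south-east.

i ≈ 0.00127; groundwater flows toward the south-east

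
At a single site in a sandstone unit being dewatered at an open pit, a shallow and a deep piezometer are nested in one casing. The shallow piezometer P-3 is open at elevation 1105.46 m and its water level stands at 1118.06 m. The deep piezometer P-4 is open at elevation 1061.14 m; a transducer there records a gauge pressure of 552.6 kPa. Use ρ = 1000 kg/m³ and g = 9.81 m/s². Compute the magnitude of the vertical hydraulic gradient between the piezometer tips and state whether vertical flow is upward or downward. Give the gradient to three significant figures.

Total head at P-3: h = 1118.06 m (water level in the standpipe).
Pressure head at P-4: ψ = P/(ρg) = 552.6×1000 / (1000 × 9.81) = 56.33 m.
Total head at P-4: h = z + ψ = 1061.14 + 56.33 = 1117.47 m.
Δh = h(P-3) − h(P-4) = 1118.06 − 1117.47 = 0.59 m.
Vertical separation Δz = 1105.46 − 1061.14 = 44.32 m.
|i_v| = |Δh| / Δz = 0.59 / 44.32 = 0.0133.
Head is higher in the shallow piezometer, so vertical flow is downward (recharge condition).

|i_v| ≈ 0.0133; vertical flow is downward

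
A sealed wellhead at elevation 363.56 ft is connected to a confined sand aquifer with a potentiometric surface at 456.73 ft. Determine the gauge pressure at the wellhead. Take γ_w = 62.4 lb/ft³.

Head above the cap: Δh = 456.73 − 363.56 = 93.17 ft.
P = γΔh/144 = 62.4 × 93.17 / 144 = 40.4 psi.

P ≈ 40.4 psi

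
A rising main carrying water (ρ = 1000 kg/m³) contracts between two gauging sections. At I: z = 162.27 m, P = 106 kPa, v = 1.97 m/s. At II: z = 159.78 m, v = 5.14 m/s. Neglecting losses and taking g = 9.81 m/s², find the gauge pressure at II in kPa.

Pressure head at I: ψ₁ = P₁/(ρg) = 106×1000 / (1000 × 9.81) = 10.81 m.
Velocity heads: v₁²/2g = 1.97²/19.62 = 0.198 m; v₂²/2g = 5.14²/19.62 = 1.347 m.
Total head H = z₁ + ψ₁ + v₁²/2g = 162.27 + 10.81 + 0.198 = 173.28 m.
ψ₂ = H − z₂ − v₂²/2g = 173.28 − 159.78 − 1.347 = 12.15 m.
P₂ = ρgψ₂ = 1000 × 9.81 × 12.15 ≈ 119 kPa.

P₂ ≈ 119 kPa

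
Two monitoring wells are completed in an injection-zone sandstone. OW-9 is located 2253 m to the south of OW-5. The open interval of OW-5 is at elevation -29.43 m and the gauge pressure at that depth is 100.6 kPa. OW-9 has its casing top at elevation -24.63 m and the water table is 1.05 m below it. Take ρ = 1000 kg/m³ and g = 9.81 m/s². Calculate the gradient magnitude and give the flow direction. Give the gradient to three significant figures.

i ≈ 0.00289; groundwater flows toward the south

Pressure head at OW-5: ψ = P/(ρg) = 100.6×1000 / (1000 × 9.81) = 10.25 m.
Total head at OW-5: h = z + ψ = -29.43 + 10.25 = -19.18 m.
Total head at OW-9: h = -24.63 − 1.05 = -25.68 m.
Head difference: h(OW-5) − h(OW-9) = -19.18 − (-25.68) = 6.50 m.
Hydraulic gradient: i = |Δh| / L = 6.50 / 2253 = 0.00289.
Flow is from higher to lower head: from OW-5 toward OW-9, i.e. toward the south.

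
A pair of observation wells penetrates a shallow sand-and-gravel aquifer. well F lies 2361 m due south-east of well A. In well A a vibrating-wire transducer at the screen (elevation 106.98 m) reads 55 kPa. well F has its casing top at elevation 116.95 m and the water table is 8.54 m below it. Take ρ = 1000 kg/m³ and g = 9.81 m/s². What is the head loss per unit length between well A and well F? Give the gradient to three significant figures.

i ≈ 0.00177 m/m

Pressure head at well A: ψ = P/(ρg) = 55×1000 / (1000 × 9.81) = 5.61 m.
Total head at well A: h = z + ψ = 106.98 + 5.61 = 112.59 m.
Total head at well F: h = 116.95 − 8.54 = 108.41 m.
Head difference: h(well A) − h(well F) = 112.59 − 108.41 = 4.18 m.
Hydraulic gradient: i = |Δh| / L = 4.18 / 2361 = 0.00177.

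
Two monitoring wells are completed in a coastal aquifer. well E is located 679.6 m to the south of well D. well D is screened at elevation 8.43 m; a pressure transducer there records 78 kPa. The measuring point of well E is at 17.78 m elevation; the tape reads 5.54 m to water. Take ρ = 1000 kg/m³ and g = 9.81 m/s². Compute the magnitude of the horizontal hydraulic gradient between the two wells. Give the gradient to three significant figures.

i ≈ 0.00609

Pressure head at well D: ψ = P/(ρg) = 78×1000 / (1000 × 9.81) = 7.95 m.
Total head at well D: h = z + ψ = 8.43 + 7.95 = 16.38 m.
Total head at well E: h = 17.78 − 5.54 = 12.24 m.
Head difference: h(well D) − h(well E) = 16.38 − 12.24 = 4.14 m.
Hydraulic gradient: i = |Δh| / L = 4.14 / 679.6 = 0.00609.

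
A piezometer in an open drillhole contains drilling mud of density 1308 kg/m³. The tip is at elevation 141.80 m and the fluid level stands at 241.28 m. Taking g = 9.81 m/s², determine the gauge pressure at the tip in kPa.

Pressure head ψ = h − z = 241.28 − 141.80 = 99.48 m.
P = ρgψ = 1308 × 9.81 × 99.48 = 1276476 Pa ≈ 1280 kPa.

P ≈ 1280 kPa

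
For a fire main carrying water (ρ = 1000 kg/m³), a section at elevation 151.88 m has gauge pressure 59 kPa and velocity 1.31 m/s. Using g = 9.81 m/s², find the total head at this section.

Pressure head ψ = P/(ρg) = 59×1000 / (1000 × 9.81) = 6.01 m.
Velocity head = v²/(2g) = 1.31² / (2 × 9.81) = 0.087 m.
h = z + ψ + v²/(2g) = 151.88 + 6.01 + 0.087 = 157.98 m.

h ≈ 157.98 m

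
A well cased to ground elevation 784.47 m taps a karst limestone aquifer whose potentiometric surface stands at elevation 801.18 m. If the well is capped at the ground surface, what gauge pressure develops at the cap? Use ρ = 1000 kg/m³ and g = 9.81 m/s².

P ≈ 164 kPa

Head above the cap: Δh = 801.18 − 784.47 = 16.71 m.
P = ρgΔh = 1000 × 9.81 × 16.71 = 163925 Pa ≈ 164 kPa.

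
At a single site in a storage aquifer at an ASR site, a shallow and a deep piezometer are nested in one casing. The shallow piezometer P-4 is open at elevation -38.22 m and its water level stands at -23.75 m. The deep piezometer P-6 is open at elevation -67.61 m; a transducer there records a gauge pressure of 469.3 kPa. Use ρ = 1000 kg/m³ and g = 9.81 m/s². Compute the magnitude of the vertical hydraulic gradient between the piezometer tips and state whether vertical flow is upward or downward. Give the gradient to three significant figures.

|i_v| ≈ 0.135; vertical flow is upward

Total head at P-4: h = -23.75 m (water level in the standpipe).
Pressure head at P-6: ψ = P/(ρg) = 469.3×1000 / (1000 × 9.81) = 47.84 m.
Total head at P-6: h = z + ψ = -67.61 + 47.84 = -19.77 m.
Δh = h(P-4) − h(P-6) = -23.75 − (-19.77) = -3.98 m.
Vertical separation Δz = -38.22 − (-67.61) = 29.39 m.
|i_v| = |Δh| / Δz = 3.98 / 29.39 = 0.135.
Head is higher in the deep piezometer, so vertical flow is upward (discharge condition).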